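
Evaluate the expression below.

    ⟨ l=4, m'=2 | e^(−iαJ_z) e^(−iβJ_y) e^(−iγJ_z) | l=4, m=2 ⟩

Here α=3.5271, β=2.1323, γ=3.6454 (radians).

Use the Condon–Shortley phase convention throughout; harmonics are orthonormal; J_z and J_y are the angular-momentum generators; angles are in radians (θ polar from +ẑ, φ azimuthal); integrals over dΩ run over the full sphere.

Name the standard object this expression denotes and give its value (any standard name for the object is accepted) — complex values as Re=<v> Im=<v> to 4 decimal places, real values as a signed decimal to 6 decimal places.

Wigner D-matrix element, Re=-0.0757 Im=-0.3589

This is a Wigner D-matrix element — the rotation-matrix element ⟨l m'| R(α,β,γ) |l m⟩ in the angular-momentum basis.
D^4_{2,2}(3.5271,2.1323,3.6454) = e^{-i·2·3.5271}·d^4_{2,2}(2.1323)·e^{-i·2·3.6454}. Compute d first:
Half-angle: c=0.483498, s=0.875346. N=√(720·2·720·2)=1440.000000
k∈{0,1,2} keeps every argument non-negative
  k=0: (−1)^0·1440.0000/(1440)·0.4835^8·0.8753^0 = +0.002986
  k=1: (−1)^1·1440.0000/(120)·0.4835^6·0.8753^2 = -0.117465
  k=2: (−1)^2·1440.0000/(96)·0.4835^4·0.8753^4 = +0.481269
d^4_{2,2}(2.1323) = +0.002986 -0.117465 +0.481269 = +0.366790
Phases: e^{-i·(2)·3.5271}=+0.717204-0.696863i, e^{-i·(2)·3.6454}=+0.533879-0.845561i ⇒ D=-0.075684-0.358897i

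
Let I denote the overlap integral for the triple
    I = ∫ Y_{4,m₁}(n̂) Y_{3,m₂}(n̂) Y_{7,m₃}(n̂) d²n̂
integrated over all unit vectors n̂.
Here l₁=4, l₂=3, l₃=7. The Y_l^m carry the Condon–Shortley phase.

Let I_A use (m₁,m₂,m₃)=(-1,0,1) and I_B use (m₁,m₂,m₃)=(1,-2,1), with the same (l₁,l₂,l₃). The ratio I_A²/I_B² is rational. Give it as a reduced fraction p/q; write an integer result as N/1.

10/3

l's match ⇒ only the (l;m) 3-j factors differ between A and B.
A: triangle coeff Δ(4,3,7) = 1/45045; Σ_t [0,0]: t=0:+1/25920 = 1/25920; (3j)²=32/1287 [(4 3 7; -1 0 1)], sign=+1
B: triangle coeff Δ(4,3,7) = 1/45045; Σ_t [0,0]: t=0:+1/86400 = 1/86400; (3j)²=16/2145 [(4 3 7; 1 -2 1)], sign=+1
I_A²/I_B² = (32/1287)/(16/2145) = 10/3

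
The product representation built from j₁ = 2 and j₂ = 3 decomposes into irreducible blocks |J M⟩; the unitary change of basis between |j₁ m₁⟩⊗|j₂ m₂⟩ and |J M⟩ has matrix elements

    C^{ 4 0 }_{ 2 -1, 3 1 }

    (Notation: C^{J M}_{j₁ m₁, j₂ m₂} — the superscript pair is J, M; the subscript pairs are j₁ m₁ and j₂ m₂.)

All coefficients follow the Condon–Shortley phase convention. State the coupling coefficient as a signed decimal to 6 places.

-0.597614  (= −√(5/14))

√[9·1!3!5!/10! · 1!3!4!2!4!4!] = √(10368/35)
  +(−1)^0/∏(0,1,3,4,0,1)! = 1/144  (running 1/144)
  +(−1)^1/∏(1,0,2,3,1,2)! = -1/24  (running -5/144)
⟨..|..⟩ = √(10368/35)·(-5/144) = -0.597614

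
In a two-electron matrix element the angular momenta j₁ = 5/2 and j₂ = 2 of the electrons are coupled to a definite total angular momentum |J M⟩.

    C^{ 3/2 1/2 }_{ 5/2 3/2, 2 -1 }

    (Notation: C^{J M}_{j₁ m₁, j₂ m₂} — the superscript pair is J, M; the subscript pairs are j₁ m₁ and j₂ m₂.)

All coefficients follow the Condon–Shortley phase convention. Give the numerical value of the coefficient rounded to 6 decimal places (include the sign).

triangle: 3!×2!×1!/7! = 12/5040
(j±m)!: 4!×1!×1!×3!×2!×1! = 288
prefactor² = (2J+1)×Δ×N² = 96/35
  k=0: +1/(0!×3!×1!×1!×1!×0!) = 1/6
  k=1: −1/(1!×2!×0!×0!×2!×1!) = -1/4
Σ = -1/12  ⇒  CG² = 96/35×(-1/12)² = 2/105
CG = −√(2/105) = -0.138013

-0.138013  (= −√(2/105))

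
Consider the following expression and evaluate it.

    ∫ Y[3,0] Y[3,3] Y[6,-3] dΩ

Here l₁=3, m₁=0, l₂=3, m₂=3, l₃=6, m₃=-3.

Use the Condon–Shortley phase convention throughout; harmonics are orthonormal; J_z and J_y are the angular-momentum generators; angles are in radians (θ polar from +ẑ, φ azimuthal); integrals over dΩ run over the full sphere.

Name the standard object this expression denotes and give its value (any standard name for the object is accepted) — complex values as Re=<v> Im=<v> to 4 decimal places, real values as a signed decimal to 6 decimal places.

Gaunt coefficient, -0.108647

This is a Gaunt coefficient — the integral of a triple product of spherical harmonics over the sphere.
Rules hold: Σm=0, L=12 even, 0≤6≤6.
N = 7·7·13 = 637
Δ = 0!·6!·6!/13! = 1/12012
Racah Σ t=0..0: t=0:+1/1296 = 1/1296
⇒ 3j(3 3 6; 0 0 0)² = 100/3003, sgn +1
Racah Σ t=0..0: t=0:+1/25920 = 1/25920
⇒ 3j(3 3 6; 0 3 -3)² = 1/143, sgn -1
4πI² = N·(3j₀)²·(3jₘ)² = 700/4719
I = -1·√(0.148337/4π) = -0.10864734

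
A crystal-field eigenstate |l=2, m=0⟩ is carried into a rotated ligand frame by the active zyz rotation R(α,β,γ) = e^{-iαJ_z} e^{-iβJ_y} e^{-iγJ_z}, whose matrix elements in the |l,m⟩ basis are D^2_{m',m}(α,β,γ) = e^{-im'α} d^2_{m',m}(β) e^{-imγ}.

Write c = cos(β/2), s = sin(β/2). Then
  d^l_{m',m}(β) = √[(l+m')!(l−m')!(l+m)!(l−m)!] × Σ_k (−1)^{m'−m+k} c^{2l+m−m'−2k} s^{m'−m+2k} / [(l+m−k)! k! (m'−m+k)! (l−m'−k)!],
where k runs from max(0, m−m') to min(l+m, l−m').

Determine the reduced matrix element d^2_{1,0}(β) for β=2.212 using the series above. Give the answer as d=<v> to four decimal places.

d^2_{1,0}(β=2.2120) via the finite sum:
c=cos(2.212000/2)=0.448241, s=sin(2.212000/2)=0.893913; N=√[6·1·2·2]=4.898979
The bounds max(0,m−m')=0 and min(l+m,l−m')=1 give 2 terms
  k=0: (−1)^1·4.8990/(2)·0.4482^3·0.8939^1 = -0.197199
  k=1: (−1)^2·4.8990/(2)·0.4482^1·0.8939^3 = +0.784283
d^2_{1,0}(2.2120) = -0.197199 +0.784283 = +0.587083

d=0.5871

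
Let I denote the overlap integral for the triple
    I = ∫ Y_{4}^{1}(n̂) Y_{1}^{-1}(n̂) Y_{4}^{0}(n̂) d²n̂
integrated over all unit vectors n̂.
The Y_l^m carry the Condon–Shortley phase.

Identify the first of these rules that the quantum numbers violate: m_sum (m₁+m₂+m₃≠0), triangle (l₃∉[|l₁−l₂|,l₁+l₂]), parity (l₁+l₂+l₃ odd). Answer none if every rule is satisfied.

parity

m₁+m₂+m₃ = 1 − 1 + 0 = 0  ✓
triangle: |4−1|=3 ≤ l₃=4 ≤ 4+1=5  ✓
parity: l₁+l₂+l₃ = 9 is odd  ✗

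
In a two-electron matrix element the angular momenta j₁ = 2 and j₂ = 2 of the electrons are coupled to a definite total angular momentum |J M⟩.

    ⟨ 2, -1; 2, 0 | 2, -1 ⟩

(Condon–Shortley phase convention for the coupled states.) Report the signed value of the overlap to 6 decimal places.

√[5·2!2!2!/7! · 1!3!2!2!1!3!] = √(8/7)
  +(−1)^1/∏(1,1,2,1,0,1)! = -1/2  (running -1/2)
  +(−1)^2/∏(2,0,1,0,1,2)! = 1/4  (running -1/4)
⟨..|..⟩ = √(8/7)·(-1/4) = -0.267261

−√(1/14) ≈ -0.267261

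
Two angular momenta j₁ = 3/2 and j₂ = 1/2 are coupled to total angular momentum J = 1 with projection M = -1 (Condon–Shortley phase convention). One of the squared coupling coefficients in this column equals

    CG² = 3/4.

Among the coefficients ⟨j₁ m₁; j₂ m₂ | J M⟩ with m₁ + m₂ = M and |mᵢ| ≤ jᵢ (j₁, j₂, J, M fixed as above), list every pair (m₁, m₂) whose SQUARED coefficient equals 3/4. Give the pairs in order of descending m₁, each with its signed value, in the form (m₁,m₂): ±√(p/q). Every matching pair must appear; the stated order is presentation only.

Admissible pairs with m₁+m₂ = M = -1: (-3/2,1/2), (-1/2,-1/2)
  (m₁,m₂)=(-1/2,-1/2): CG² = 1/4, CG = +√(1/4)
  (m₁,m₂)=(-3/2,1/2): CG² = 3/4, CG = −√(3/4)   ← matches the target
Pairs with CG² = 3/4: (-3/2,1/2): −√(3/4)

(-3/2,1/2): −√(3/4)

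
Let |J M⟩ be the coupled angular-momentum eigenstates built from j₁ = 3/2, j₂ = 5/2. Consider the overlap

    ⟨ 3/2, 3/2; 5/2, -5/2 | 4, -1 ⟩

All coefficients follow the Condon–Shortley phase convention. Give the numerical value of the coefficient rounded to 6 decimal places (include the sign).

j₁+j₂−J=0  J+j₁−j₂=3  J−j₁+j₂=5  j₁+j₂+J+1=9
(j₁±m₁, j₂±m₂, J±M) = (3,0,0,5,3,5)
P² = 64800/7
sum k=0..0:
  [0] +1/720 = 1/720
S = 1/720
C² = P²·S² = 1/56 ; C = +0.133631

+√(1/56) ≈ +0.133631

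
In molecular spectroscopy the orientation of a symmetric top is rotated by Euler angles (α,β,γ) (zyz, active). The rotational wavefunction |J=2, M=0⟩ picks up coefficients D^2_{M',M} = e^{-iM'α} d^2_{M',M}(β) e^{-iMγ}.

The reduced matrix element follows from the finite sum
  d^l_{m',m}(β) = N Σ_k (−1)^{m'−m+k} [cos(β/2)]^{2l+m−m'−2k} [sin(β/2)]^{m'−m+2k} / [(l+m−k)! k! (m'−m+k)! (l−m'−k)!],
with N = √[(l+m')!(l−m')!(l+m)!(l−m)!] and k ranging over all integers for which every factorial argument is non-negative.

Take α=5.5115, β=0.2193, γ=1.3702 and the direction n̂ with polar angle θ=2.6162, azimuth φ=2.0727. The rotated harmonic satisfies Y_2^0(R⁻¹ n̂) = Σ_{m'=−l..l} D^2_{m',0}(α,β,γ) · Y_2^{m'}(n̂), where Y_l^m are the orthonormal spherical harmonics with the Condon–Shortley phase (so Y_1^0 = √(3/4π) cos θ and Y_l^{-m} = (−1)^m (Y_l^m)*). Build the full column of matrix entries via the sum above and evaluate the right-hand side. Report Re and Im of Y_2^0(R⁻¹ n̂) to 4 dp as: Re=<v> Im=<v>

Need the full column D^2_{m',0} for m'=−2..2 at α=5.5115, β=0.2193, γ=1.3702.
cos(β/2)=0.993994, sin(β/2)=0.109430
d^2_{-2,0}: single k=2 term ⇒ +0.028981;  D = +0.000795-0.028971i
d^2_{-1,0}: k∈[1..2] ⇒ +0.263248 -0.003191 = +0.260058;  D = +0.186393-0.181350i
d^2_{0,0}: k∈[0..2] ⇒ +0.976193 -0.047326 +0.000143 = +0.929010;  D = +0.929010+0.000000i
d^2_{1,0}: k∈[0..1] ⇒ -0.263248 +0.003191 = -0.260058;  D = -0.186393-0.181350i
d^2_{2,0}: single k=0 term ⇒ +0.028981;  D = +0.000795+0.028971i
Y_2^{m'}(θ=2.6162,φ=2.0727) and Σ D·Y over m':
  (+0.0008-0.0290i)·(-0.0522+0.0820i)  (+0.1864-0.1813i)·(+0.1613+0.2939i)  (+0.9290+0.0000i)·(+0.3928+0.0000i)  (-0.1864-0.1813i)·(-0.1613+0.2939i)  (+0.0008+0.0290i)·(-0.0522-0.0820i)
Y_2^0(R⁻¹ n̂) = +0.536258+0.000000i

Re=0.5363 Im=0.0000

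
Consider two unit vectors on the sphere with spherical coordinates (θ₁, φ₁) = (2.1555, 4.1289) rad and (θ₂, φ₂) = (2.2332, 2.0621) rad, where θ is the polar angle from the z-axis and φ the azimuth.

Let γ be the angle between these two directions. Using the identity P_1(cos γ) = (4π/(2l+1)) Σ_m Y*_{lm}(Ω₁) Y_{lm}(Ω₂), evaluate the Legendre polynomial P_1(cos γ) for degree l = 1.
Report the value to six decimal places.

0.026533

Expand P_1 via completeness: Σ_{m} conj(Y_{1,m}) at Ω₁ times Y_{1,m} at Ω₂ —
  m=-1: Y*=-0.15873 - 0.24043j  Y=-0.12852 - 0.24020j  product -0.03735 + 0.06903j
  m=+0: Y*=-0.26969 + 0.00000j  Y=-0.30050 + 0.00000j  product 0.08104 + 0.00000j
  m=+1: Y*=0.15873 - 0.24043j  Y=0.12852 - 0.24020j  product -0.03735 - 0.06903j
Accumulated sum 0.00633 + 0.00000j; after 4π/(2l+1) scaling, 0.02653 + 0.00000j ⇒ P_1 = 0.026533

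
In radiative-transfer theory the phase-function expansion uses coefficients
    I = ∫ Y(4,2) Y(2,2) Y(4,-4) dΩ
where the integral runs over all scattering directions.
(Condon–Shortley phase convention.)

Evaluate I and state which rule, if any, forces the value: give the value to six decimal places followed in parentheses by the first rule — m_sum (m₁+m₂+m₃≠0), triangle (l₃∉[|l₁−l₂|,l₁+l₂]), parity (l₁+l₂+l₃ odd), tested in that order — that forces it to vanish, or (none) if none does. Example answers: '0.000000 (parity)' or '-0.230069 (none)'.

-0.106180 (none)

Checks pass: Σm=0; 10 even; l₃=4∈[2,6].
(2·4+1)(2·2+1)(2·4+1) = 405
Δ: 2! 6! 2! / 11! → 1/13860
sum: t=0:+1/192 t=1:−1/36 t=2:+1/192 = -5/288
3j²(4 2 4; 0 0 0) = Δ·Π!·Σ² = 20/693  (sign -1)
sum: t=2:+1/2880 = 1/2880
3j²(4 2 4; 2 2 -4) = Δ·Π!·Σ² = 2/165  (sign +1)
combine: 4πI² = 405·20/693·2/165 = 120/847
take √, sign -1: I = -0.10618031
No selection rule forces the value: the integral is nonzero (none).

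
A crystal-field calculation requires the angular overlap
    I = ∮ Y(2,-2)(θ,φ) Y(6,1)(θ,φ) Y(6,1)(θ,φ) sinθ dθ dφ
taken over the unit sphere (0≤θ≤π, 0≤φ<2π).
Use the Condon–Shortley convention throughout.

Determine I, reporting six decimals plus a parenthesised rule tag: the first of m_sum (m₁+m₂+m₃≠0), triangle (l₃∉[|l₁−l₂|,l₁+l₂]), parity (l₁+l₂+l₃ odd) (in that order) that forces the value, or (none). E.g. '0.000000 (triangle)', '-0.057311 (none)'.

Checks pass: Σm=0; 14 even; l₃=6∈[4,8].
(2·2+1)(2·6+1)(2·6+1) = 845
Δ: 2! 2! 10! / 15! → 1/90090
sum: t=0:+1/69120 t=1:−1/14400 t=2:+1/69120 = -7/172800
3j²(2 6 6; 0 0 0) = Δ·Π!·Σ² = 14/715  (sign -1)
sum: t=2:+1/57600 = 1/57600
3j²(2 6 6; -2 1 1) = Δ·Π!·Σ² = 21/715  (sign -1)
combine: 4πI² = 845·14/715·21/715 = 294/605
take √, sign +1: I = 0.19664868
No selection rule forces the value: the integral is nonzero (none).

0.196649 (none)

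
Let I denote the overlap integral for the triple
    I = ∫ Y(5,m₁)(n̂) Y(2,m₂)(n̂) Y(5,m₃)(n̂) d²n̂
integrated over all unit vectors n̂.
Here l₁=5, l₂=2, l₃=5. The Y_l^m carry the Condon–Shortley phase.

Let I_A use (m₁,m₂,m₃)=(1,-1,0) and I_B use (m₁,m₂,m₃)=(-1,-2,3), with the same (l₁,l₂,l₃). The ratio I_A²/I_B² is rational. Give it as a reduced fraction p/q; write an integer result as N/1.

Shared (l₁,l₂,l₃)=(5,2,5): N and (l;000)² cancel in I_A²/I_B².
A: Δ = 2!·8!·2!/13! = 1/38610; Racah Σ t=0..1: t=0:+1/1152 t=1:−1/1440 = 1/5760; ⇒ 3j(5 2 5; 1 -1 0)² = 1/858, sgn -1
B: Δ = 2!·8!·2!/13! = 1/38610; Racah Σ t=0..0: t=0:+1/5760 = 1/5760; ⇒ 3j(5 2 5; -1 -2 3)² = 56/2145, sgn +1
I_A²/I_B² = (1/858)/(56/2145) = 5/112

5/112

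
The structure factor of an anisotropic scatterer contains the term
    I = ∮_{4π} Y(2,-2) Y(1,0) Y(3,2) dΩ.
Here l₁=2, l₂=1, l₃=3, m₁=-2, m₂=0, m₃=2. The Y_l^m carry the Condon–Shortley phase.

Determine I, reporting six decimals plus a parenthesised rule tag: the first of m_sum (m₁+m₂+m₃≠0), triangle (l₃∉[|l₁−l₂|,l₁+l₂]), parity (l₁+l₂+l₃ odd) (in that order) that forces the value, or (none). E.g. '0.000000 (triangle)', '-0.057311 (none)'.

0.184674 (none)

Checks pass: Σm=0; 6 even; l₃=3∈[1,3].
(2·2+1)(2·1+1)(2·3+1) = 105
Δ: 0! 4! 2! / 7! → 1/105
sum: t=0:+1/4 = 1/4
3j²(2 1 3; 0 0 0) = Δ·Π!·Σ² = 3/35  (sign -1)
sum: t=0:+1/24 = 1/24
3j²(2 1 3; -2 0 2) = Δ·Π!·Σ² = 1/21  (sign -1)
combine: 4πI² = 105·3/35·1/21 = 3/7
take √, sign +1: I = 0.18467439
No selection rule forces the value: the integral is nonzero (none).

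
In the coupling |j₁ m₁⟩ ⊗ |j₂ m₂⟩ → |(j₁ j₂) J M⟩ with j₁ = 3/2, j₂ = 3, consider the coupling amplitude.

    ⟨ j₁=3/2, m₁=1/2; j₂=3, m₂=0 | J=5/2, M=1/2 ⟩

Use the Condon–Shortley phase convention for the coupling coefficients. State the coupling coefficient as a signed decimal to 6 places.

−√(6/35) = -0.414039

triangle: 2!×1!×4!/8! = 48/40320
(j±m)!: 2!×1!×3!×3!×3!×2! = 864
prefactor² = (2J+1)×Δ×N² = 216/35
  k=0: +1/(0!×2!×1!×3!×0!×1!) = 1/12
  k=1: −1/(1!×1!×0!×2!×1!×2!) = -1/4
Σ = -1/6  ⇒  CG² = 216/35×(-1/6)² = 6/35
CG = −√(6/35) = -0.414039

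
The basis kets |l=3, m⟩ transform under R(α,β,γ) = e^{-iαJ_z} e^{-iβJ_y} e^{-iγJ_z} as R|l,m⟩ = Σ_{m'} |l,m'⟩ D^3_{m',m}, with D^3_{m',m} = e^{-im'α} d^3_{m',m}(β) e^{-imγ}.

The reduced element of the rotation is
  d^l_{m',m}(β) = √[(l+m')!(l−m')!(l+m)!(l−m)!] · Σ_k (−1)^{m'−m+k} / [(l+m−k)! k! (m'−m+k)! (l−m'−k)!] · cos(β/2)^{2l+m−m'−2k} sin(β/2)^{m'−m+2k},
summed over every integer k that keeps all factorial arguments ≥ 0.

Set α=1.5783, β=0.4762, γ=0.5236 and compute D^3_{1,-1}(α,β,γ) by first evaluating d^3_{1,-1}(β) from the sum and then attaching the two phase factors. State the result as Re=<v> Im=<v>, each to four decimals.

Re=0.1354 Im=-0.2387

D^3_{1,-1}(1.5783,0.4762,0.5236) = e^{-i·1·1.5783}·d^3_{1,-1}(0.4762)·e^{-i·-1·0.5236}. Compute d first:
Half-angle: c=0.971788, s=0.235857. N=√(24·2·2·24)=48.000000
Admissible k: 0..2 (factorial args all ≥0)
  k=0: (−1)^2·48.0000/(8)·0.9718^4·0.2359^2 = +0.297669
  k=1: (−1)^3·48.0000/(6)·0.9718^2·0.2359^4 = -0.023379
  k=2: (−1)^4·48.0000/(48)·0.9718^0·0.2359^6 = +0.000172
d^3_{1,-1}(0.4762) = +0.297669 -0.023379 +0.000172 = +0.274462
Attach z-rotation phases: D = e^{-i(1)(1.5783)}·(+0.274462)·e^{-i(-1)(0.5236)} = +0.135444-0.238714i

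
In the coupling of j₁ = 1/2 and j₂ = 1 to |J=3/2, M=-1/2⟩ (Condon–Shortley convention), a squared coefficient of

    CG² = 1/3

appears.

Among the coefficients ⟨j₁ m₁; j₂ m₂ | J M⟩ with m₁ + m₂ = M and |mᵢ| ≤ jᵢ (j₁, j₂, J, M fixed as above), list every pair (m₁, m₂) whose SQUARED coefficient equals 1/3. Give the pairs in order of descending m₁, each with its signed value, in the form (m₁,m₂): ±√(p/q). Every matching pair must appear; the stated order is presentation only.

Admissible pairs with m₁+m₂ = M = -1/2: (-1/2,0), (1/2,-1)
  (m₁,m₂)=(1/2,-1): CG² = 1/3, CG = +√(1/3)   ← matches the target
  (m₁,m₂)=(-1/2,0): CG² = 2/3, CG = +√(2/3)
Pairs with CG² = 1/3: (1/2,-1): +√(1/3)

(1/2,-1): +√(1/3)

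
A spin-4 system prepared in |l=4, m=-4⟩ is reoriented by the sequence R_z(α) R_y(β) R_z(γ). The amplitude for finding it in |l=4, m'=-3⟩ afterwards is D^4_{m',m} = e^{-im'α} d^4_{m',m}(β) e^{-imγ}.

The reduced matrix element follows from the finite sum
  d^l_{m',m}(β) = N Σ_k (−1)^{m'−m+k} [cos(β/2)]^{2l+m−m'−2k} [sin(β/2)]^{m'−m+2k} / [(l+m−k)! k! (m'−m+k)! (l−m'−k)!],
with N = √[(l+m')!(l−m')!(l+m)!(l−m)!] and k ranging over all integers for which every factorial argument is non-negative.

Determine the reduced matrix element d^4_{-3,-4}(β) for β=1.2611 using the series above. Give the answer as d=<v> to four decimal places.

d=-0.3740

d^4_{-3,-4}(β=1.2611) via the finite sum:
c=cos(1.261100/2)=0.807703, s=sin(1.261100/2)=0.589589; N=√[1·5040·1·40320]=14255.272709
k∈{0} keeps every argument non-negative
  k=0: (−1)^1·14255.2727/(5040)·0.8077^7·0.5896^1 = -0.373988
d^4_{-3,-4}(1.2611) = -0.373988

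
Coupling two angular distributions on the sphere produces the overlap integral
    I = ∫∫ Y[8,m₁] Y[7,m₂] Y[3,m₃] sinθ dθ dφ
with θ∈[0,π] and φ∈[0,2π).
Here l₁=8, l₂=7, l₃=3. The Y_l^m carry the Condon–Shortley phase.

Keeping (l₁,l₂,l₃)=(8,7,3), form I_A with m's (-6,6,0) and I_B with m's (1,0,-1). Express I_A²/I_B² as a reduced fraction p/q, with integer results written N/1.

Same 8,7,3: normalisation and zero-m 3j drop out of the ratio.
A: Δ: 12! 4! 2! / 19! → 1/5290740; sum: t=11:−1/479001600 t=12:+1/1916006400 = -1/638668800; 3j²(8 7 3; -6 6 0) = Δ·Π!·Σ² = 117/6460  (sign +1)
B: Δ: 12! 4! 2! / 19! → 1/5290740; sum: t=5:−1/4838400 t=6:+1/3110400 t=7:−1/29030400 = 1/12441600; 3j²(8 7 3; 1 0 -1) = Δ·Π!·Σ² = 343/125970  (sign +1)
I_A²/I_B² = (117/6460)/(343/125970) = 4563/686

4563/686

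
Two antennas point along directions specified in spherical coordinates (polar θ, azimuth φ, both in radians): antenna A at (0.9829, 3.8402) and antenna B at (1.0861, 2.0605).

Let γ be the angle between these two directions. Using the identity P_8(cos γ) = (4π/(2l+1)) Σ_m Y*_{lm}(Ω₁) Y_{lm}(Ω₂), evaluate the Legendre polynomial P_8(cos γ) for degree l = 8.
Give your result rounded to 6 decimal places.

Summing Y*_{l m}(θ₁,φ₁)·Y_{l m}(θ₂,φ₂) over m ∈ [−8, 8]; prefactor 4π/(2·8+1) = 0.739198:
  [-8]  conj(Y_{8,-8})(Ω₁) = (0.091043, -0.075806) ; Y_{8,-8}(Ω₂) = (-0.138200, 0.135636) ; Δ = (-0.002300, 0.022825)
  [-7]  conj(Y_{8,-7})(Ω₁) = (-0.055882, 0.310867) ; Y_{8,-7}(Ω₂) = (-0.115200, -0.391272) ; Δ = (0.128071, -0.013947)
  [-6]  conj(Y_{8,-6})(Ω₁) = (-0.224670, -0.391716) ; Y_{8,-6}(Ω₂) = (0.399189, 0.082321) ; Δ = (-0.057439, -0.174864)
  [-5]  conj(Y_{8,-5})(Ω₁) = (0.272616, 0.099959) ; Y_{8,-5}(Ω₂) = (-0.033673, 0.040545) ; Δ = (-0.013233, 0.007687)
  [-4]  conj(Y_{8,-4})(Ω₁) = (0.129256, -0.046767) ; Y_{8,-4}(Ω₂) = (0.124032, 0.303449) ; Δ = (0.030223, 0.033422)
  [-3]  conj(Y_{8,-3})(Ω₁) = (-0.182918, 0.315783) ; Y_{8,-3}(Ω₂) = (-0.226180, -0.023079) ; Δ = (0.048660, -0.067202)
  [-2]  conj(Y_{8,-2})(Ω₁) = (-0.008390, -0.047851) ; Y_{8,-2}(Ω₂) = (-0.124962, 0.186075) ; Δ = (0.009952, 0.004418)
  [-1]  conj(Y_{8,-1})(Ω₁) = (-0.259490, -0.217948) ; Y_{8,-1}(Ω₂) = (-0.130382, -0.244615) ; Δ = (-0.019481, 0.091892)
  [+0]  conj(Y_{8,0})(Ω₁) = (0.101138, -0.000000) ; Y_{8,0}(Ω₂) = (-0.186601, 0.000000) ; Δ = (-0.018872, 0.000000)
  [+1]  conj(Y_{8,1})(Ω₁) = (0.259490, -0.217948) ; Y_{8,1}(Ω₂) = (0.130382, -0.244615) ; Δ = (-0.019481, -0.091892)
  [+2]  conj(Y_{8,2})(Ω₁) = (-0.008390, 0.047851) ; Y_{8,2}(Ω₂) = (-0.124962, -0.186075) ; Δ = (0.009952, -0.004418)
  [+3]  conj(Y_{8,3})(Ω₁) = (0.182918, 0.315783) ; Y_{8,3}(Ω₂) = (0.226180, -0.023079) ; Δ = (0.048660, 0.067202)
  [+4]  conj(Y_{8,4})(Ω₁) = (0.129256, 0.046767) ; Y_{8,4}(Ω₂) = (0.124032, -0.303449) ; Δ = (0.030223, -0.033422)
  [+5]  conj(Y_{8,5})(Ω₁) = (-0.272616, 0.099959) ; Y_{8,5}(Ω₂) = (0.033673, 0.040545) ; Δ = (-0.013233, -0.007687)
  [+6]  conj(Y_{8,6})(Ω₁) = (-0.224670, 0.391716) ; Y_{8,6}(Ω₂) = (0.399189, -0.082321) ; Δ = (-0.057439, 0.174864)
  [+7]  conj(Y_{8,7})(Ω₁) = (0.055882, 0.310867) ; Y_{8,7}(Ω₂) = (0.115200, -0.391272) ; Δ = (0.128071, 0.013947)
  [+8]  conj(Y_{8,8})(Ω₁) = (0.091043, 0.075806) ; Y_{8,8}(Ω₂) = (-0.138200, -0.135636) ; Δ = (-0.002300, -0.022825)
Accumulated sum (0.230037, -0.000000); after 4π/(2l+1) scaling, (0.170043, -0.000000) ⇒ P_8 = 0.170043

0.170043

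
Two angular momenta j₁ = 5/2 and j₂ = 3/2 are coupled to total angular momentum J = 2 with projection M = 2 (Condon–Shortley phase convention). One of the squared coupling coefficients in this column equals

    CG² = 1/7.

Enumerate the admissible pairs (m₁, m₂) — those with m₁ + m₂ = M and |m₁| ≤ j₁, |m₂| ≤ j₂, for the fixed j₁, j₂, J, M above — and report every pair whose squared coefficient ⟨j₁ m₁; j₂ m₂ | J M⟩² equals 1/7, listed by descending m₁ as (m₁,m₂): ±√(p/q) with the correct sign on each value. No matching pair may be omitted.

Admissible pairs with m₁+m₂ = M = 2: (1/2,3/2), (3/2,1/2), (5/2,-1/2)
  (m₁,m₂)=(5/2,-1/2): CG² = 10/21, CG = +√(10/21)
  (m₁,m₂)=(3/2,1/2): CG² = 8/21, CG = −√(8/21)
  (m₁,m₂)=(1/2,3/2): CG² = 1/7, CG = +√(1/7)   ← matches the target
Pairs with CG² = 1/7: (1/2,3/2): +√(1/7)

(1/2,3/2): +√(1/7)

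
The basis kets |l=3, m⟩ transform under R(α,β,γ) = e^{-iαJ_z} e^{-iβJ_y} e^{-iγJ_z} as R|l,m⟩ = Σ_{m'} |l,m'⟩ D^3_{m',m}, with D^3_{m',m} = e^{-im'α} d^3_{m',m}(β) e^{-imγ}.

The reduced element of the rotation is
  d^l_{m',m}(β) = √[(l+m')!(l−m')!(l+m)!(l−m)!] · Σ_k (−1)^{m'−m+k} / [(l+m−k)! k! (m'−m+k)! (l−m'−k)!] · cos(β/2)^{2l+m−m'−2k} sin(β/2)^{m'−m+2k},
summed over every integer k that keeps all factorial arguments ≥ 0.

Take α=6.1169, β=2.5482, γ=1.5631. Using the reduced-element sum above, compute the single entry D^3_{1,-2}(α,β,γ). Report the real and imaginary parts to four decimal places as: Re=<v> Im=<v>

Split into d^3_{1,-2}(β=2.5482) × two z-phases.
Half-angle: c=0.292362, s=0.956308. N=√(24·2·1·120)=75.894664
k∈{0,1} keeps every argument non-negative
  k=0: (−1)^3·75.8947/(12)·0.2924^3·0.9563^3 = -0.138225
  k=1: (−1)^4·75.8947/(24)·0.2924^1·0.9563^5 = +0.739451
d^3_{1,-2}(2.5482) = -0.138225 +0.739451 = +0.601226
Phases: e^{-i·(1)·6.1169}=+0.986206+0.165520i, e^{-i·(-2)·1.5631}=-0.999882+0.015392i ⇒ D=-0.594394-0.090377i

Re=-0.5944 Im=-0.0904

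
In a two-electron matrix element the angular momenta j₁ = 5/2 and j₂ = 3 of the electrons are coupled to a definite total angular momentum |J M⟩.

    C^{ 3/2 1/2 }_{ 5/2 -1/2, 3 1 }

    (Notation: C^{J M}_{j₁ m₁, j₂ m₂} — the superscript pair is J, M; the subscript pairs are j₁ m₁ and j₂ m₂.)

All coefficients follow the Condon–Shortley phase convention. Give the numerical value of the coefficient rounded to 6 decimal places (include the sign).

triangle: 4!*1!*2!/8! = 48/40320
(j±m)!: 2!*3!*4!*2!*2!*1! = 1152
prefactor² = (2J+1)*Δ*N² = 192/35
  k=2: +1/(2!*2!*1!*2!*0!*0!) = 1/8
  k=3: −1/(3!*1!*0!*1!*1!*1!) = -1/6
Σ = -1/24  ⇒  CG² = 192/35*(-1/24)² = 1/105
CG = −√(1/105) = -0.097590

−√(1/105) ≈ -0.097590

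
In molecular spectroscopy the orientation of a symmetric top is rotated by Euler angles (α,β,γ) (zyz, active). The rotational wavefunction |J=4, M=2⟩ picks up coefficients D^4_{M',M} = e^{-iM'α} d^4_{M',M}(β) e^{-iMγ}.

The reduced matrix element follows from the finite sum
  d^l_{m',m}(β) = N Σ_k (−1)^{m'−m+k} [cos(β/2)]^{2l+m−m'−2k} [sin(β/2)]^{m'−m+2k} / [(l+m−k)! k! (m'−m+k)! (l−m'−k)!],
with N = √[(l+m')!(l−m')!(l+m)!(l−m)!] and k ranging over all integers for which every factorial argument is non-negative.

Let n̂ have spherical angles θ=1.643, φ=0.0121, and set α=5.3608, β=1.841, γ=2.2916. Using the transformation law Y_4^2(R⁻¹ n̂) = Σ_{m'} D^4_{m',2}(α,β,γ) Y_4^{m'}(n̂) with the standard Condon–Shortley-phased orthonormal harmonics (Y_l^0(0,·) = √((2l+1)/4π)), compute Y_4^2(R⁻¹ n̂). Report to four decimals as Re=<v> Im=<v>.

Re=0.1074 Im=-0.2949

Need the full column D^4_{m',2} for m'=−4..4 at α=5.3608, β=1.8410, γ=2.2916.
cos(β/2)=0.605422, sin(β/2)=0.795904
d^4_{-4,2}: single k=6 term ⇒ +0.493016;  D = -0.200474-0.450417i
d^4_{-3,2}: k∈[5..6] ⇒ +0.795546 -0.458299 = +0.337247;  D = +0.162757-0.295374i
d^4_{-2,2}: k∈[4..6] ⇒ +0.808665 -1.118056 +0.161023 = -0.148368;  D = -0.146816+0.021407i
d^4_{-1,2}: k∈[3..5] ⇒ +0.579949 -1.503440 +0.519662 = -0.403829;  D = -0.287768-0.283315i
d^4_{0,2}: k∈[2..4] ⇒ +0.295933 -1.363852 +0.883901 = -0.184018;  D = +0.023707-0.182485i
d^4_{1,2}: k∈[1..3] ⇒ +0.100671 -0.869923 +1.002293 = +0.233041;  D = -0.202328+0.115636i
d^4_{2,2}: k∈[0..2] ⇒ +0.018050 -0.374329 +0.808665 = +0.452385;  D = -0.416115-0.177484i
d^4_{3,2}: k∈[0..1] ⇒ -0.088784 +0.460320 = +0.371536;  D = -0.090208-0.360419i
d^4_{4,2}: single k=0 term ⇒ +0.165064;  D = +0.103423-0.128646i
Y_4^{m'}(θ=1.643,φ=0.0121) and Σ D·Y over m':
  (-0.2005-0.4504i)·(+0.4374-0.0212i)  (+0.1628-0.2954i)·(-0.0895+0.0033i)  (-0.1468+0.0214i)·(-0.3206+0.0078i)  (-0.2878-0.2833i)·(+0.1009-0.0012i)  (+0.0237-0.1825i)·(+0.3009+0.0000i)  (-0.2023+0.1156i)·(-0.1009-0.0012i)  (-0.4161-0.1775i)·(-0.3206-0.0078i)  (-0.0902-0.3604i)·(+0.0895+0.0033i)  (+0.1034-0.1286i)·(+0.4374+0.0212i)
Y_4^2(R⁻¹ n̂) = +0.107437-0.294885i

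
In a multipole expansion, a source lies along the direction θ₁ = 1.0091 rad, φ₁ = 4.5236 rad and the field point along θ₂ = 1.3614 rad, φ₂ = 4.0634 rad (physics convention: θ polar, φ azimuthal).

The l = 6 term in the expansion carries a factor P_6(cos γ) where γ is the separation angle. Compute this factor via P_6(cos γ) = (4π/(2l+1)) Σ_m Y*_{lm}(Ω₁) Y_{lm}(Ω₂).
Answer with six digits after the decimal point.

Addition theorem: P_6(cos γ) = (4π/13) Σ_m Y*_{lm}(Ω₁) Y_{lm}(Ω₂), m = −6…6:
  m=-6: (-0.075316, 0.160789) × (0.308923, 0.289145) = (-0.069758, 0.027894)  (running Σ = (-0.069758, 0.027894))
  m=-5: (-0.313480, -0.227055) × (0.032136, -0.309829) = (-0.080422, 0.089829)  (running Σ = (-0.150180, 0.117723))
  m=-4: (0.282675, -0.266074) × (0.146489, -0.088936) = (0.017745, -0.064117)  (running Σ = (-0.132435, 0.053606))
  m=-3: (0.013606, 0.021398) × (-0.297567, -0.117533) = (-0.001534, -0.007966)  (running Σ = (-0.133969, 0.045639))
  m=-2: (0.314582, -0.124765) × (-0.023833, -0.085179) = (-0.018125, -0.023822)  (running Σ = (-0.152094, 0.021817))
  m=-1: (0.029793, 0.155931) × (-0.190627, 0.251284) = (-0.044862, -0.022238)  (running Σ = (-0.196956, -0.000421))
  m=0: (0.299433, -0.000000) × (-0.065634, 0.000000) = (-0.019653, 0.000000)  (running Σ = (-0.216609, -0.000421))
  m=1: (-0.029793, 0.155931) × (0.190627, 0.251284) = (-0.044862, 0.022238)  (running Σ = (-0.261471, 0.021817))
  m=2: (0.314582, 0.124765) × (-0.023833, 0.085179) = (-0.018125, 0.023822)  (running Σ = (-0.279596, 0.045639))
  m=3: (-0.013606, 0.021398) × (0.297567, -0.117533) = (-0.001534, 0.007966)  (running Σ = (-0.281130, 0.053606))
  m=4: (0.282675, 0.266074) × (0.146489, 0.088936) = (0.017745, 0.064117)  (running Σ = (-0.263385, 0.117723))
  m=5: (0.313480, -0.227055) × (-0.032136, -0.309829) = (-0.080422, -0.089829)  (running Σ = (-0.343807, 0.027894))
  m=6: (-0.075316, -0.160789) × (0.308923, -0.289145) = (-0.069758, -0.027894)  (running Σ = (-0.413565, 0.000000))
Total Σ_m = (-0.413565, 0.000000). Multiply by 0.966644: (-0.399770, 0.000000). P_6(cos γ) = -0.399770

-0.399770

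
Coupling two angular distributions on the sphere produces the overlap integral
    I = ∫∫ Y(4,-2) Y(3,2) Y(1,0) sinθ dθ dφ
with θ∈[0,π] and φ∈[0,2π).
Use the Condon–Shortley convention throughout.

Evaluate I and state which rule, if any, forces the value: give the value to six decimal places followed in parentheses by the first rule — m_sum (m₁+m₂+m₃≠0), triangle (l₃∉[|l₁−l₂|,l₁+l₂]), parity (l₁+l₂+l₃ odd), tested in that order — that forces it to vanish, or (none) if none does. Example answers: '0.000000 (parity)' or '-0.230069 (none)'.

m-sum 0 ✓  L=8 even ✓  1≤1≤7 ✓
Π(2lᵢ+1) = 9×7×3 = 189
triangle coeff Δ(4,3,1) = 1/252
Σ_t [3,3]: t=3:−1/36 = -1/36
(3j)²=4/63 [(4 3 1; 0 0 0)], sign=+1
Σ_t [5,5]: t=5:−1/120 = -1/120
(3j)²=1/21 [(4 3 1; -2 2 0)], sign=+1
⇒ 4πI² = 4/7
I = (+1)√(4/7/(4π)) = 0.21324362
No selection rule forces the value: the integral is nonzero (none).

0.213244 (none)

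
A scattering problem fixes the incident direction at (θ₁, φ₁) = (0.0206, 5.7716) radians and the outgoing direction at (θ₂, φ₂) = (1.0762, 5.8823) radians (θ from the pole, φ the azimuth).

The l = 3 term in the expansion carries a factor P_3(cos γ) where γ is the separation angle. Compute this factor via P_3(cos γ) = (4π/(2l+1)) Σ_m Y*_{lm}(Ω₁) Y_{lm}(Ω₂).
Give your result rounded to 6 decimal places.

-0.440072

Expand P_3 via completeness: Σ_{m} conj(Y_{3,m}) at Ω₁ times Y_{3,m} at Ω₂ —
  m=-3: Y*=+0.000000-0.000004i  Y=+0.102380+0.265421i  product +0.000001-0.000000i
  m=-2: Y*=+0.000226-0.000370i  Y=+0.261350+0.270051i  product +0.000159-0.000036i
  m=-1: Y*=+0.023207-0.013029i  Y=+0.033153+0.014052i  product +0.000952-0.000106i
  m=+0: Y*=+0.745403-0.000000i  Y=-0.331852+0.000000i  product -0.247364+0.000000i
  m=+1: Y*=-0.023207-0.013029i  Y=-0.033153+0.014052i  product +0.000952+0.000106i
  m=+2: Y*=+0.000226+0.000370i  Y=+0.261350-0.270051i  product +0.000159+0.000036i
  m=+3: Y*=-0.000000-0.000004i  Y=-0.102380+0.265421i  product +0.000001+0.000000i
Σ over m = -0.245139-0.000000i; ×(4π/7) → -0.440072-0.000000i. Real part: -0.440072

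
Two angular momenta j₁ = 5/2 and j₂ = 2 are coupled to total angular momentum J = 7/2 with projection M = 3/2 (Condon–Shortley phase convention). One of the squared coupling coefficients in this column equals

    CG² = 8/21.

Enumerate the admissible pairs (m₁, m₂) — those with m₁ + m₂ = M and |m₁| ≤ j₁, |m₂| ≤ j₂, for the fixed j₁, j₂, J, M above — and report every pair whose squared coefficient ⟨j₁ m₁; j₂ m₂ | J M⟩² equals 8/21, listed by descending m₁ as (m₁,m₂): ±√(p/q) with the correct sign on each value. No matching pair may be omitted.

Admissible pairs with m₁+m₂ = M = 3/2: (-1/2,2), (1/2,1), (3/2,0), (5/2,-1)
  (m₁,m₂)=(5/2,-1): CG² = 5/21, CG = +√(5/21)
  (m₁,m₂)=(3/2,0): CG² = 2/7, CG = +√(2/7)
  (m₁,m₂)=(1/2,1): CG² = 2/21, CG = −√(2/21)
  (m₁,m₂)=(-1/2,2): CG² = 8/21, CG = −√(8/21)   ← matches the target
Pairs with CG² = 8/21: (-1/2,2): −√(8/21)

(-1/2,2): −√(8/21)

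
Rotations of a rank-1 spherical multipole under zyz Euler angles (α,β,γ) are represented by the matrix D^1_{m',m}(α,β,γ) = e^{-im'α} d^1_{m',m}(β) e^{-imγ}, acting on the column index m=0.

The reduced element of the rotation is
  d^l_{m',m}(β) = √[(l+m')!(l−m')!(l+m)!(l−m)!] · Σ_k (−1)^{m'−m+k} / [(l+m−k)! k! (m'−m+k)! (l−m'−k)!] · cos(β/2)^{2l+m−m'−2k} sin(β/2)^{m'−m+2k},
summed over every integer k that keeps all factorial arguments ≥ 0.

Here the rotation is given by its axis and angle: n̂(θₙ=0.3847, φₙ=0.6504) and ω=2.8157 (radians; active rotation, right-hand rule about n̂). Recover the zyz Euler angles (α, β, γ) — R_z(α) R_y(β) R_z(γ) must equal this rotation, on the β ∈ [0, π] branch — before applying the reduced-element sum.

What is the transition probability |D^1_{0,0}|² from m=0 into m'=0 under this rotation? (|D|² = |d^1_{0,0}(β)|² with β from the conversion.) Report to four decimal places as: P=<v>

P=0.5267

Axis–angle → zyz. n̂ = (sinθₙcosφₙ, sinθₙsinφₙ, cosθₙ) = (+0.298664, +0.227234, +0.926911), ω = 2.8157.
R = I cosω + sinω [n̂]ₓ + (1−cosω) n̂n̂ᵀ gives
  R = [-0.773660, -0.164593, +0.611850; +0.428916, -0.846812, +0.314547; +0.466349, +0.505785, +0.725741]
β = atan2(√(R₁₃²+R₂₃²), R₃₃) = 0.758685; α = atan2(R₂₃, R₁₃) mod 2π = 0.474858; γ = atan2(R₃₂, −R₃₁) mod 2π = 2.315651
D^1_{0,0}(0.4749,0.7587,2.3157) = e^{-i·0·0.4749}·d^1_{0,0}(0.7587)·e^{-i·0·2.3157}. Compute d first:
Half-angle: c=0.928908, s=0.370310. N=√(1·1·1·1)=1.000000
Admissible k: 0..1 (factorial args all ≥0)
  k=0: (−1)^0·1.0000/(1)·0.9289^2·0.3703^0 = +0.862871
  k=1: (−1)^1·1.0000/(1)·0.9289^0·0.3703^2 = -0.137129
d^1_{0,0}(0.7587) = +0.862871 -0.137129 = +0.725741
|D^1_{0,0}|² = |d^1_{0,0}(β)|² = (+0.725741)² = 0.526700 (the z-rotation phases have unit modulus)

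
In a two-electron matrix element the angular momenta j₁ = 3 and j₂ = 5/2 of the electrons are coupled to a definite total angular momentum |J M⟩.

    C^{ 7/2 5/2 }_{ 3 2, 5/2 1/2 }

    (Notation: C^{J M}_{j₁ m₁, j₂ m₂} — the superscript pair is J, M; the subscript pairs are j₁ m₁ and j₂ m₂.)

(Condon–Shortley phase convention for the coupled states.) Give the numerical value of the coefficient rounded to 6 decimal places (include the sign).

√[8·2!4!3!/10! · 5!1!3!2!6!1!] = √(4608/7)
  +(−1)^0/∏(0,2,1,3,3,0)! = 1/72  (running 1/72)
  +(−1)^1/∏(1,1,0,2,4,1)! = -1/48  (running -1/144)
⟨..|..⟩ = √(4608/7)·(-1/144) = -0.178174

−√(2/63) = -0.178174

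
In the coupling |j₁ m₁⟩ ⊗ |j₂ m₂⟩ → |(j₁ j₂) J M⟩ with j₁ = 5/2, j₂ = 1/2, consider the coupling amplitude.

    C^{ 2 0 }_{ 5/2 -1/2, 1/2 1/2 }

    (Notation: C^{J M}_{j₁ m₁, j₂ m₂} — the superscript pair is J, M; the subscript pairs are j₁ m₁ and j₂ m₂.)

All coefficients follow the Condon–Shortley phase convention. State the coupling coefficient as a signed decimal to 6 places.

j₁+j₂−J=1  J+j₁−j₂=4  J−j₁+j₂=0  j₁+j₂+J+1=6
(j₁±m₁, j₂±m₂, J±M) = (2,3,1,0,2,2)
P² = 8
sum k=1..1:
  [1] −1/4 = -1/4
S = -1/4
C² = P²·S² = 1/2 ; C = -0.707107

−√(1/2) = -0.707107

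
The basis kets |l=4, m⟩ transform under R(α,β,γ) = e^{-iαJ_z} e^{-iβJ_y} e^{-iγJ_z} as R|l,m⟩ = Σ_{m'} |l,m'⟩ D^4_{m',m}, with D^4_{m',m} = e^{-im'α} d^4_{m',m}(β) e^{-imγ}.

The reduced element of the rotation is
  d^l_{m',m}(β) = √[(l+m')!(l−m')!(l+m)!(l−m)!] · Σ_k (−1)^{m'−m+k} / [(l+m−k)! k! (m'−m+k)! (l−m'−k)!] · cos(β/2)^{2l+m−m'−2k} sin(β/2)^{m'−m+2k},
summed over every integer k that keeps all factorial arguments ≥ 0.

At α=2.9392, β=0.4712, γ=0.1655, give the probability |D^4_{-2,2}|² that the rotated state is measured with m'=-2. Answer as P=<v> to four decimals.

P=0.0014

Split into d^4_{-2,2}(β=0.4712) × two z-phases.
With c≡cos(β/2)=0.972374 and s≡sin(β/2)=0.233426, N=[2·720·720·2]^{1/2}=1440.000000
Admissible k: 4..6 (factorial args all ≥0)
  k=4: (−1)^0·1440.0000/(96)·0.9724^4·0.2334^4 = +0.039813
  k=5: (−1)^1·1440.0000/(120)·0.9724^2·0.2334^6 = -0.001835
  k=6: (−1)^2·1440.0000/(1440)·0.9724^0·0.2334^8 = +0.000009
d^4_{-2,2}(0.4712) = +0.039813 -0.001835 +0.000009 = +0.037986
|D^4_{-2,2}|² = |d^4_{-2,2}(β)|² = (+0.037986)² = 0.001443 (the z-rotation phases have unit modulus)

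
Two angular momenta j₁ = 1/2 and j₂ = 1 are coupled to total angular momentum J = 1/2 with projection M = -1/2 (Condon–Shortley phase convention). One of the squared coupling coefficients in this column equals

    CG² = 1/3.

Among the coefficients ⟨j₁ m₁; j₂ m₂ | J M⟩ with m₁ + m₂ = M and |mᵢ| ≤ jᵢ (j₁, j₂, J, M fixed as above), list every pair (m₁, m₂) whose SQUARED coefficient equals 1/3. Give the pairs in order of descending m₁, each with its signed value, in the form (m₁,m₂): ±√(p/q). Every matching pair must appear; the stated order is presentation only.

Admissible pairs with m₁+m₂ = M = -1/2: (-1/2,0), (1/2,-1)
  (m₁,m₂)=(1/2,-1): CG² = 2/3, CG = +√(2/3)
  (m₁,m₂)=(-1/2,0): CG² = 1/3, CG = −√(1/3)   ← matches the target
Pairs with CG² = 1/3: (-1/2,0): −√(1/3)

(-1/2,0): −√(1/3)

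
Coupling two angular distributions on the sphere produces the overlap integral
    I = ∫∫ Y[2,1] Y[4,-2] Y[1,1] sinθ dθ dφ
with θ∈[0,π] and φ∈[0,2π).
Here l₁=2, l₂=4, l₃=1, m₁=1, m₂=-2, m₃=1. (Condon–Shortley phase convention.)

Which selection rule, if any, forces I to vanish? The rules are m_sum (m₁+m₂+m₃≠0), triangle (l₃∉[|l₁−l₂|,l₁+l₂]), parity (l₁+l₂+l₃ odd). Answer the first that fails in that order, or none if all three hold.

m₁+m₂+m₃ = 1 − 2 + 1 = 0  ✓
triangle: need |l₁−l₂| ≤ l₃ ≤ l₁+l₂ = [2,6]; l₃=1 is outside  ✗
parity: l₁+l₂+l₃ = 7 is odd

triangle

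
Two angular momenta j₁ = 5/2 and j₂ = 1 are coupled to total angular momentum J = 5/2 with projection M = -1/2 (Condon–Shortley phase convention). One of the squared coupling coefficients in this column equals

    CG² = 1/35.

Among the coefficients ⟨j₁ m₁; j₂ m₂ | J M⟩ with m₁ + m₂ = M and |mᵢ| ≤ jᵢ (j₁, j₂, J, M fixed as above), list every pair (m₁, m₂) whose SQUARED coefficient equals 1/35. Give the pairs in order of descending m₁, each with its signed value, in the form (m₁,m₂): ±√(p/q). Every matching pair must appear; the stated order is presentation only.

Admissible pairs with m₁+m₂ = M = -1/2: (-3/2,1), (-1/2,0), (1/2,-1)
  (m₁,m₂)=(1/2,-1): CG² = 18/35, CG = +√(18/35)
  (m₁,m₂)=(-1/2,0): CG² = 1/35, CG = −√(1/35)   ← matches the target
  (m₁,m₂)=(-3/2,1): CG² = 16/35, CG = −√(16/35)
Pairs with CG² = 1/35: (-1/2,0): −√(1/35)

(-1/2,0): −√(1/35)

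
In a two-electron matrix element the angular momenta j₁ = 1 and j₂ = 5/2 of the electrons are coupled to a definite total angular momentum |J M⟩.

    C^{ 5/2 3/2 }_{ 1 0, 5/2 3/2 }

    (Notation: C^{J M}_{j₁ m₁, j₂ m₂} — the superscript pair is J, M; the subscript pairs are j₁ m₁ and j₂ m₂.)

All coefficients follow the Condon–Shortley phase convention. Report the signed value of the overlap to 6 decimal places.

-0.507093

triangle: 1!·1!·4!/7! = 24/5040
(j±m)!: 1!·1!·4!·1!·4!·1! = 576
prefactor² = (2J+1)·Δ·N² = 576/35
  k=0: +1/(0!·1!·1!·4!·0!·0!) = 1/24
  k=1: −1/(1!·0!·0!·3!·1!·1!) = -1/6
Σ = -1/8  ⇒  CG² = 576/35·(-1/8)² = 9/35
CG = −√(9/35) = -0.507093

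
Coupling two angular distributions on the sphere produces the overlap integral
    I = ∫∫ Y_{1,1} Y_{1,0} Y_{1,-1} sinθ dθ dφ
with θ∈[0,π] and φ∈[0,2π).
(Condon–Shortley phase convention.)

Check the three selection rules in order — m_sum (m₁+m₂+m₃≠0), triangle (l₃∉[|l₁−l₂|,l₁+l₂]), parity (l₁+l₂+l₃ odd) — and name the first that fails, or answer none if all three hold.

parity

m₁+m₂+m₃ = 1 + 0 − 1 = 0  ✓
triangle: |1−1|=0 ≤ l₃=1 ≤ 1+1=2  ✓
parity: l₁+l₂+l₃ = 3 is odd  ✗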